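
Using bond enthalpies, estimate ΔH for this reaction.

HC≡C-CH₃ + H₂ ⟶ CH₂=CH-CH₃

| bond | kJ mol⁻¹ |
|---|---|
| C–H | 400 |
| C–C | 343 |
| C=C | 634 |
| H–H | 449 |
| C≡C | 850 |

ΔH ≈ −135 kJ

Bonds broken (reactants):
  C≡C: 1 × 850 = 850
  C–C: 1 × 343 = 343
  C–H: 4 × 400 = 1600
  H–H: 1 × 449 = 449
  Σ(broken) = 3242 kJ
Bonds formed (products):
  C–C: 1 × 343 = 343
  C–H: 6 × 400 = 2400
  C=C: 1 × 634 = 634
  Σ(formed) = 3377 kJ
ΔH = Σ(broken) − Σ(formed) = 3242 − 3377 = −135 kJ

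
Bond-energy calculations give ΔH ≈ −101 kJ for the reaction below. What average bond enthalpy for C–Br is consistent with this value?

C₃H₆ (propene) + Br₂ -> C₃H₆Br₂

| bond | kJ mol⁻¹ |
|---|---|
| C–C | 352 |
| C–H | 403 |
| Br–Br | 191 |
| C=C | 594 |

Let D be the C–Br bond energy.
Σ(broken) = 1×191 + 1×352 + 6×403 + 1×594 = 3555
Σ(formed) = 2×D + 2×352 + 6×403 = 3122 + 2D
ΔH = Σ(broken) − Σ(formed) = (3555) − (3122 + 2D) = +433 − 2D
Setting this equal to −101 kJ gives 2D = 534, so D = 267 kJ/mol.

D(C–Br) ≈ 267 kJ/mol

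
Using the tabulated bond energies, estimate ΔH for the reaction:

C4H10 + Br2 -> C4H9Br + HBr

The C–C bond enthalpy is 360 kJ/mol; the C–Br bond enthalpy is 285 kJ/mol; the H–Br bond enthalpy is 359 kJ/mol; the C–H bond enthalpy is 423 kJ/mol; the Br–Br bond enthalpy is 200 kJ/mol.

ΔH ≈ −21 kJ

Bonds broken (reactants):
  Br–Br: 1 × 200 = 200
  C–C: 3 × 360 = 1080
  C–H: 10 × 423 = 4230
  Σ(broken) = 5510 kJ
Bonds formed (products):
  C–Br: 1 × 285 = 285
  C–C: 3 × 360 = 1080
  C–H: 9 × 423 = 3807
  H–Br: 1 × 359 = 359
  Σ(formed) = 5531 kJ
ΔH = Σ(broken) − Σ(formed) = 5510 − 5531 = −21 kJ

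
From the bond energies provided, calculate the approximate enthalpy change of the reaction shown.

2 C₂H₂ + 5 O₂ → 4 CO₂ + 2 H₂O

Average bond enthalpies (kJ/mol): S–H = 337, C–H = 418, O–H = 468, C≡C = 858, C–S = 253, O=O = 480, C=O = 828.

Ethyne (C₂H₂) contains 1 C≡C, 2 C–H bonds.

ΔH ≈ −2708 kJ

Bonds broken (reactants):
  C≡C: 2 × 858 = 1716
  C–H: 4 × 418 = 1672
  O=O: 5 × 480 = 2400
  Σ(broken) = 5788 kJ
Bonds formed (products):
  C=O: 8 × 828 = 6624
  O–H: 4 × 468 = 1872
  Σ(formed) = 8496 kJ
ΔH = Σ(broken) − Σ(formed) = 5788 − 8496 = −2708 kJ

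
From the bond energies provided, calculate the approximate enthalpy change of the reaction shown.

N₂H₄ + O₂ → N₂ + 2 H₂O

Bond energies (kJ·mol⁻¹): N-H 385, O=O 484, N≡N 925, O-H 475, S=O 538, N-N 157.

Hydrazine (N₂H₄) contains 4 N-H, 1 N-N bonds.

ΔH ≈ −644 kJ

Bonds broken (reactants):
  N-H: 4 × 385 = 1540
  N-N: 1 × 157 = 157
  O=O: 1 × 484 = 484
  Σ(broken) = 2181 kJ
Bonds formed (products):
  N≡N: 1 × 925 = 925
  O-H: 4 × 475 = 1900
  Σ(formed) = 2825 kJ
ΔH = Σ(broken) − Σ(formed) = 2181 − 2825 = −644 kJ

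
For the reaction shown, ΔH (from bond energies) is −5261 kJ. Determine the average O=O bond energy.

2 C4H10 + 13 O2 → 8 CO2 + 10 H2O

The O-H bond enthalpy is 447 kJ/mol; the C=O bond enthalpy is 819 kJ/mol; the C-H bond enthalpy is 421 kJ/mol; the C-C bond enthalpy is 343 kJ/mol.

Let D be the O=O bond energy.
Σ(broken) = 6×343 + 20×421 + 13×D = 10478 + 13D
Σ(formed) = 16×819 + 20×447 = 22044
ΔH = Σ(broken) − Σ(formed) = (10478 + 13D) − (22044) = −11566 + 13D
Setting this equal to −5261 kJ gives 13D = 6305, so D = 485 kJ/mol.

D(O=O) ≈ 485 kJ/mol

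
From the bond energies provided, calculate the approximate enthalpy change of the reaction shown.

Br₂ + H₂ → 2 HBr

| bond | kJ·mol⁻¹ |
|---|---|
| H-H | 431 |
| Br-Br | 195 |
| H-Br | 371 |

ΔH ≈ −116 kJ

Bonds broken (reactants):
  Br-Br: 1 × 195 = 195
  H-H: 1 × 431 = 431
  Σ(broken) = 626 kJ
Bonds formed (products):
  H-Br: 2 × 371 = 742
  Σ(formed) = 742 kJ
ΔH = Σ(broken) − Σ(formed) = 626 − 742 = −116 kJ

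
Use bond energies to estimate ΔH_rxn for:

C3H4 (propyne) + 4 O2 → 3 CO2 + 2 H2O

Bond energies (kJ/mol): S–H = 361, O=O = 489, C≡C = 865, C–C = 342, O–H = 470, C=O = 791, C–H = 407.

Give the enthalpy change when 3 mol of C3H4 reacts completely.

Bonds broken (reactants):
  C≡C: 1 × 865 = 865
  C–C: 1 × 342 = 342
  C–H: 4 × 407 = 1628
  O=O: 4 × 489 = 1956
  Σ(broken) = 4791 kJ
Bonds formed (products):
  C=O: 6 × 791 = 4746
  O–H: 4 × 470 = 1880
  Σ(formed) = 6626 kJ
ΔH = Σ(broken) − Σ(formed) = 4791 − 6626 = −1835 kJ
For 3× the reaction as written: 3 × (−1835) = −5505 kJ

ΔH = −5505 kJ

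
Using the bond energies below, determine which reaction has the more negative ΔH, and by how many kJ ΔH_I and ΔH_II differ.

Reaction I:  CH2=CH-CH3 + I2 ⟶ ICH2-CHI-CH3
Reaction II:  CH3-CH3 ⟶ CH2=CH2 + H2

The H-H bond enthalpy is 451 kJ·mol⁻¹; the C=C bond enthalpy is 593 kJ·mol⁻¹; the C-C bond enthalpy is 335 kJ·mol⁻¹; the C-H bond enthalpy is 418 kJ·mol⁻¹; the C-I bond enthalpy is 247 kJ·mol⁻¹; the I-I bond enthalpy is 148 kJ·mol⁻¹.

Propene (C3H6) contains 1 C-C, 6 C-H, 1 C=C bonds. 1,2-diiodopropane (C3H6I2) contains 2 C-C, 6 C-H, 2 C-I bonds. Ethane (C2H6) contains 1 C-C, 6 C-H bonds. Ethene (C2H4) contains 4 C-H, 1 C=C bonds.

Reaction I:
  Bonds broken (reactants):
    C-C: 1 × 335 = 335
    C-H: 6 × 418 = 2508
    C=C: 1 × 593 = 593
    I-I: 1 × 148 = 148
    Σ(broken) = 3584 kJ
  Bonds formed (products):
    C-C: 2 × 335 = 670
    C-H: 6 × 418 = 2508
    C-I: 2 × 247 = 494
    Σ(formed) = 3672 kJ
  ΔH_I = 3584 − 3672 = −88 kJ
Reaction II:
  Bonds broken (reactants):
    C-C: 1 × 335 = 335
    C-H: 6 × 418 = 2508
    Σ(broken) = 2843 kJ
  Bonds formed (products):
    C-H: 4 × 418 = 1672
    C=C: 1 × 593 = 593
    H-H: 1 × 451 = 451
    Σ(formed) = 2716 kJ
  ΔH_II = 2843 − 2716 = +127 kJ
ΔH_I − ΔH_II = −215 kJ, so reaction I has the more negative ΔH; |ΔH_I − ΔH_II| = 215 kJ.

Reaction I, by 215 kJ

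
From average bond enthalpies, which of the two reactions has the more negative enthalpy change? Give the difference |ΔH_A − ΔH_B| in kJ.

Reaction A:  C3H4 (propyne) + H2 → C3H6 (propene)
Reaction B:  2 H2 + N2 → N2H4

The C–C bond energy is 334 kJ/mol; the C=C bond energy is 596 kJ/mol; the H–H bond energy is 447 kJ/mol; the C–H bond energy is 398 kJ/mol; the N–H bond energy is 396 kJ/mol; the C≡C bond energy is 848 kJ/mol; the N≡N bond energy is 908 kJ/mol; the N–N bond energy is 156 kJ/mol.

Reaction A, by 159 kJ

Reaction A:
  Bonds broken (reactants):
    C≡C: 1 × 848 = 848
    C–C: 1 × 334 = 334
    C–H: 4 × 398 = 1592
    H–H: 1 × 447 = 447
    Σ(broken) = 3221 kJ
  Bonds formed (products):
    C–C: 1 × 334 = 334
    C–H: 6 × 398 = 2388
    C=C: 1 × 596 = 596
    Σ(formed) = 3318 kJ
  ΔH_A = 3221 − 3318 = −97 kJ
Reaction B:
  Bonds broken (reactants):
    H–H: 2 × 447 = 894
    N≡N: 1 × 908 = 908
    Σ(broken) = 1802 kJ
  Bonds formed (products):
    N–H: 4 × 396 = 1584
    N–N: 1 × 156 = 156
    Σ(formed) = 1740 kJ
  ΔH_B = 1802 − 1740 = +62 kJ
ΔH_A − ΔH_B = −159 kJ, so reaction A has the more negative ΔH; |ΔH_A − ΔH_B| = 159 kJ.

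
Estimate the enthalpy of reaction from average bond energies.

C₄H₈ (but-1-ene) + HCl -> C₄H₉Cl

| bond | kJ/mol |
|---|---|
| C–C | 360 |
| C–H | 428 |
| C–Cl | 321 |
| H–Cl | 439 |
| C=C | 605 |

Bonds broken (reactants):
  C–C: 2 × 360 = 720
  C–H: 8 × 428 = 3424
  C=C: 1 × 605 = 605
  H–Cl: 1 × 439 = 439
  Σ(broken) = 5188 kJ
Bonds formed (products):
  C–C: 3 × 360 = 1080
  C–Cl: 1 × 321 = 321
  C–H: 9 × 428 = 3852
  Σ(formed) = 5253 kJ
ΔH = Σ(broken) − Σ(formed) = 5188 − 5253 = −65 kJ

ΔH ≈ −65 kJ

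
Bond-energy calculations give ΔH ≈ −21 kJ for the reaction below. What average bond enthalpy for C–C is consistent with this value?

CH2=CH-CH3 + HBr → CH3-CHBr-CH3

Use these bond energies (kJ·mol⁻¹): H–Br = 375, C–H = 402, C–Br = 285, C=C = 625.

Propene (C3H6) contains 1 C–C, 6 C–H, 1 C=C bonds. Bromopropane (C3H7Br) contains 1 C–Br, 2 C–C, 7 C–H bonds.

D(C–C) ≈ 334 kJ/mol

Let D be the C–C bond energy.
Σ(broken) = 1×D + 6×402 + 1×625 + 1×375 = 3412 + D
Σ(formed) = 1×285 + 2×D + 7×402 = 3099 + 2D
ΔH = Σ(broken) − Σ(formed) = (3412 + D) − (3099 + 2D) = +313 − D
Setting this equal to −21 kJ gives D = 334 kJ/mol.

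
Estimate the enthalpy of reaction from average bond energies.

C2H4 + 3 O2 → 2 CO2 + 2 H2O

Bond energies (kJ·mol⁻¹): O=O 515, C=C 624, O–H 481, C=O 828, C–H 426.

ΔH ≈ −1363 kJ

Bonds broken (reactants):
  C–H: 4 × 426 = 1704
  C=C: 1 × 624 = 624
  O=O: 3 × 515 = 1545
  Σ(broken) = 3873 kJ
Bonds formed (products):
  C=O: 4 × 828 = 3312
  O–H: 4 × 481 = 1924
  Σ(formed) = 5236 kJ
ΔH = Σ(broken) − Σ(formed) = 3873 − 5236 = −1363 kJ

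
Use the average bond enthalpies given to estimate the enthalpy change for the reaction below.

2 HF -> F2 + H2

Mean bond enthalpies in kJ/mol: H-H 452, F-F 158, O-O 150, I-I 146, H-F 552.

ΔH ≈ +494 kJ

Bonds broken (reactants):
  H-F: 2 × 552 = 1104
  Σ(broken) = 1104 kJ
Bonds formed (products):
  F-F: 1 × 158 = 158
  H-H: 1 × 452 = 452
  Σ(formed) = 610 kJ
ΔH = Σ(broken) − Σ(formed) = 1104 − 610 = +494 kJ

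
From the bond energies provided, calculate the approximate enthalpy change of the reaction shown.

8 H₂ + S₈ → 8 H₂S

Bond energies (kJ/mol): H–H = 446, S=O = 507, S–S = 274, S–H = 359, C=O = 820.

ΔH ≈ +16 kJ

Bonds broken (reactants):
  H–H: 8 × 446 = 3568
  S–S: 8 × 274 = 2192
  Σ(broken) = 5760 kJ
Bonds formed (products):
  S–H: 16 × 359 = 5744
  Σ(formed) = 5744 kJ
ΔH = Σ(broken) − Σ(formed) = 5760 − 5744 = +16 kJ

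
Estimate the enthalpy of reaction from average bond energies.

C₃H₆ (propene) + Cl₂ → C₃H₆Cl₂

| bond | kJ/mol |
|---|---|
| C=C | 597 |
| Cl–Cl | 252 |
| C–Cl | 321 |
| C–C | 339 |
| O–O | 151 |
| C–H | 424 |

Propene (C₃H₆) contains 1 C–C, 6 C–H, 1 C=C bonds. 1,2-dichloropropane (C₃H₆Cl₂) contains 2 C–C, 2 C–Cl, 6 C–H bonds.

Bonds broken (reactants):
  C–C: 1 × 339 = 339
  C–H: 6 × 424 = 2544
  C=C: 1 × 597 = 597
  Cl–Cl: 1 × 252 = 252
  Σ(broken) = 3732 kJ
Bonds formed (products):
  C–C: 2 × 339 = 678
  C–Cl: 2 × 321 = 642
  C–H: 6 × 424 = 2544
  Σ(formed) = 3864 kJ
ΔH = Σ(broken) − Σ(formed) = 3732 − 3864 = −132 kJ

ΔH ≈ −132 kJ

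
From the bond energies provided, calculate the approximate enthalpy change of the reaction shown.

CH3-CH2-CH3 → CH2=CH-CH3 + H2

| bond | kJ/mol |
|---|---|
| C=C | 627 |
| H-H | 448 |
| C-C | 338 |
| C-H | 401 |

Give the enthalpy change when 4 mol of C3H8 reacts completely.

Bonds broken (reactants):
  C-C: 2 × 338 = 676
  C-H: 8 × 401 = 3208
  Σ(broken) = 3884 kJ
Bonds formed (products):
  C-C: 1 × 338 = 338
  C-H: 6 × 401 = 2406
  C=C: 1 × 627 = 627
  H-H: 1 × 448 = 448
  Σ(formed) = 3819 kJ
ΔH = Σ(broken) − Σ(formed) = 3884 − 3819 = +65 kJ
For 4× the reaction as written: 4 × (+65) = +260 kJ

ΔH = +260 kJ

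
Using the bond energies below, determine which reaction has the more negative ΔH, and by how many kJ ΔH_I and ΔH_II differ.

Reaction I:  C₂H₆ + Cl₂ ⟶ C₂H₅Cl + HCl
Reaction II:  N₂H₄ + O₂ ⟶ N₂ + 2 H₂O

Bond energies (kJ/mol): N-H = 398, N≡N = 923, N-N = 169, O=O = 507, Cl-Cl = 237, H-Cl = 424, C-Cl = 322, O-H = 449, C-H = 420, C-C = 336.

Reaction I:
  Bonds broken (reactants):
    C-C: 1 × 336 = 336
    C-H: 6 × 420 = 2520
    Cl-Cl: 1 × 237 = 237
    Σ(broken) = 3093 kJ
  Bonds formed (products):
    C-C: 1 × 336 = 336
    C-Cl: 1 × 322 = 322
    C-H: 5 × 420 = 2100
    H-Cl: 1 × 424 = 424
    Σ(formed) = 3182 kJ
  ΔH_I = 3093 − 3182 = −89 kJ
Reaction II:
  Bonds broken (reactants):
    N-H: 4 × 398 = 1592
    N-N: 1 × 169 = 169
    O=O: 1 × 507 = 507
    Σ(broken) = 2268 kJ
  Bonds formed (products):
    N≡N: 1 × 923 = 923
    O-H: 4 × 449 = 1796
    Σ(formed) = 2719 kJ
  ΔH_II = 2268 − 2719 = −451 kJ
ΔH_I − ΔH_II = +362 kJ, so reaction II has the more negative ΔH; |ΔH_I − ΔH_II| = 362 kJ.

Reaction II, by 362 kJ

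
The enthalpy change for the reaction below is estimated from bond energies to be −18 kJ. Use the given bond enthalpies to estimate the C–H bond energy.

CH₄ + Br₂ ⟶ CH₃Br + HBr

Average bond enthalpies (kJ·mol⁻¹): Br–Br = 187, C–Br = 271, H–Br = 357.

Let D be the C–H bond energy.
Σ(broken) = 1×187 + 4×D = 187 + 4D
Σ(formed) = 1×271 + 3×D + 1×357 = 628 + 3D
ΔH = Σ(broken) − Σ(formed) = (187 + 4D) − (628 + 3D) = −441 + D
Setting this equal to −18 kJ gives D = 423 kJ/mol.

D(C–H) ≈ 423 kJ/mol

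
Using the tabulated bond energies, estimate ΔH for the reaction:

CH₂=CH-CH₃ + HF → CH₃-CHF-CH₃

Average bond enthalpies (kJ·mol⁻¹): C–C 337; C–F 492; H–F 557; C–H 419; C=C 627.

ΔH ≈ −64 kJ

Bonds broken (reactants):
  C–C: 1 × 337 = 337
  C–H: 6 × 419 = 2514
  C=C: 1 × 627 = 627
  H–F: 1 × 557 = 557
  Σ(broken) = 4035 kJ
Bonds formed (products):
  C–C: 2 × 337 = 674
  C–F: 1 × 492 = 492
  C–H: 7 × 419 = 2933
  Σ(formed) = 4099 kJ
ΔH = Σ(broken) − Σ(formed) = 4035 − 4099 = −64 kJ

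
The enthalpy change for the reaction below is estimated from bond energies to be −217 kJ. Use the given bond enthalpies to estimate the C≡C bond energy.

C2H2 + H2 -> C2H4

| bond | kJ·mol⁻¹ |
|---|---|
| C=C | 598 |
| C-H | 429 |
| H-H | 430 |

D(C≡C) ≈ 809 kJ/mol

Let D be the C≡C bond energy.
Σ(broken) = 1×D + 2×429 + 1×430 = 1288 + D
Σ(formed) = 4×429 + 1×598 = 2314
ΔH = Σ(broken) − Σ(formed) = (1288 + D) − (2314) = −1026 + D
Setting this equal to −217 kJ gives D = 809 kJ/mol.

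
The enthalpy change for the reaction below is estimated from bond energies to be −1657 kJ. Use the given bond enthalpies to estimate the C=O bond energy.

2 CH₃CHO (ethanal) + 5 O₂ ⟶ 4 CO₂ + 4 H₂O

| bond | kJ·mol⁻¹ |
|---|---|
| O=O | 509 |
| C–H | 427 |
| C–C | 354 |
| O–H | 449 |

D(C=O) ≈ 789 kJ/mol

Let D be the C=O bond energy.
Σ(broken) = 2×354 + 8×427 + 2×D + 5×509 = 6669 + 2D
Σ(formed) = 8×D + 8×449 = 3592 + 8D
ΔH = Σ(broken) − Σ(formed) = (6669 + 2D) − (3592 + 8D) = +3077 − 6D
Setting this equal to −1657 kJ gives 6D = 4734, so D = 789 kJ/mol.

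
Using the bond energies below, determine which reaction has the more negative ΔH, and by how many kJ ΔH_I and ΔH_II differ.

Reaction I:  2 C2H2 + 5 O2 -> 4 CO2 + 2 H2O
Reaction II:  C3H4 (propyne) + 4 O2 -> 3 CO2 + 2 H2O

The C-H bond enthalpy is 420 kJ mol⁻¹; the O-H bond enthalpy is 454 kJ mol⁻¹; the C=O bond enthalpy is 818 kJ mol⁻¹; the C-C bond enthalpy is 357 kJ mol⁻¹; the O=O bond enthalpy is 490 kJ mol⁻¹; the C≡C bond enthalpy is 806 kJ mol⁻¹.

Reaction I:
  Bonds broken (reactants):
    C≡C: 2 × 806 = 1612
    C-H: 4 × 420 = 1680
    O=O: 5 × 490 = 2450
    Σ(broken) = 5742 kJ
  Bonds formed (products):
    C=O: 8 × 818 = 6544
    O-H: 4 × 454 = 1816
    Σ(formed) = 8360 kJ
  ΔH_I = 5742 − 8360 = −2618 kJ
Reaction II:
  Bonds broken (reactants):
    C≡C: 1 × 806 = 806
    C-C: 1 × 357 = 357
    C-H: 4 × 420 = 1680
    O=O: 4 × 490 = 1960
    Σ(broken) = 4803 kJ
  Bonds formed (products):
    C=O: 6 × 818 = 4908
    O-H: 4 × 454 = 1816
    Σ(formed) = 6724 kJ
  ΔH_II = 4803 − 6724 = −1921 kJ
ΔH_I − ΔH_II = −697 kJ, so reaction I has the more negative ΔH; |ΔH_I − ΔH_II| = 697 kJ.

Reaction I, by 697 kJ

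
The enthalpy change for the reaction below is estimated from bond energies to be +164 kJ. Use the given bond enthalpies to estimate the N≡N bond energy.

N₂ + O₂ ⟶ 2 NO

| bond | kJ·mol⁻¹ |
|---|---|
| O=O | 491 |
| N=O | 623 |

Let D be the N≡N bond energy.
Σ(broken) = 1×D + 1×491 = 491 + D
Σ(formed) = 2×623 = 1246
ΔH = Σ(broken) − Σ(formed) = (491 + D) − (1246) = −755 + D
Setting this equal to +164 kJ gives D = 919 kJ/mol.

D(N≡N) ≈ 919 kJ/mol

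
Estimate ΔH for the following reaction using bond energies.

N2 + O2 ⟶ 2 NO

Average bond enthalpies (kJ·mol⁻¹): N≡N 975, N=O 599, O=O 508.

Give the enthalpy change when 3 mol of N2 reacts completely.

ΔH = +855 kJ

Bonds broken (reactants):
  N≡N: 1 × 975 = 975
  O=O: 1 × 508 = 508
  Σ(broken) = 1483 kJ
Bonds formed (products):
  N=O: 2 × 599 = 1198
  Σ(formed) = 1198 kJ
ΔH = Σ(broken) − Σ(formed) = 1483 − 1198 = +285 kJ
For 3× the reaction as written: 3 × (+285) = +855 kJ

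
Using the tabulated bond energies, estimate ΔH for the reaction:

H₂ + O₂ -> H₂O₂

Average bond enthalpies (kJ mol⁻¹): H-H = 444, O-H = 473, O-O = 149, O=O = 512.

ΔH ≈ −139 kJ

Bonds broken (reactants):
  H-H: 1 × 444 = 444
  O=O: 1 × 512 = 512
  Σ(broken) = 956 kJ
Bonds formed (products):
  O-H: 2 × 473 = 946
  O-O: 1 × 149 = 149
  Σ(formed) = 1095 kJ
ΔH = Σ(broken) − Σ(formed) = 956 − 1095 = −139 kJ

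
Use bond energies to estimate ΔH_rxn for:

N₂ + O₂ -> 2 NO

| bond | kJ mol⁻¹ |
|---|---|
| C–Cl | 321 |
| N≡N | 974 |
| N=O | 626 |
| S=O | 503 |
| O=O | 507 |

ΔH ≈ +229 kJ

Bonds broken (reactants):
  N≡N: 1 × 974 = 974
  O=O: 1 × 507 = 507
  Σ(broken) = 1481 kJ
Bonds formed (products):
  N=O: 2 × 626 = 1252
  Σ(formed) = 1252 kJ
ΔH = Σ(broken) − Σ(formed) = 1481 − 1252 = +229 kJ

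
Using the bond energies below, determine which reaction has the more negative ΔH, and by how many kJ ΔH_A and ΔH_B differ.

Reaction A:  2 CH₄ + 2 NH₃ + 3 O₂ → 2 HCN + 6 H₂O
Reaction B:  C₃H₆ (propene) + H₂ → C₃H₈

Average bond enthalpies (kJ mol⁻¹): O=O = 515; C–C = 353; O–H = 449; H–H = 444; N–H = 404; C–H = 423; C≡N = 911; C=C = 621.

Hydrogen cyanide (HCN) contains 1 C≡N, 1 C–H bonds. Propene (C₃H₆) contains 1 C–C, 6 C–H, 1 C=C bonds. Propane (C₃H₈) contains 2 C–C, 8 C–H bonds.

Reaction A:
  Bonds broken (reactants):
    C–H: 8 × 423 = 3384
    N–H: 6 × 404 = 2424
    O=O: 3 × 515 = 1545
    Σ(broken) = 7353 kJ
  Bonds formed (products):
    C≡N: 2 × 911 = 1822
    C–H: 2 × 423 = 846
    O–H: 12 × 449 = 5388
    Σ(formed) = 8056 kJ
  ΔH_A = 7353 − 8056 = −703 kJ
Reaction B:
  Bonds broken (reactants):
    C–C: 1 × 353 = 353
    C–H: 6 × 423 = 2538
    C=C: 1 × 621 = 621
    H–H: 1 × 444 = 444
    Σ(broken) = 3956 kJ
  Bonds formed (products):
    C–C: 2 × 353 = 706
    C–H: 8 × 423 = 3384
    Σ(formed) = 4090 kJ
  ΔH_B = 3956 − 4090 = −134 kJ
ΔH_A − ΔH_B = −569 kJ, so reaction A has the more negative ΔH; |ΔH_A − ΔH_B| = 569 kJ.

Reaction A, by 569 kJ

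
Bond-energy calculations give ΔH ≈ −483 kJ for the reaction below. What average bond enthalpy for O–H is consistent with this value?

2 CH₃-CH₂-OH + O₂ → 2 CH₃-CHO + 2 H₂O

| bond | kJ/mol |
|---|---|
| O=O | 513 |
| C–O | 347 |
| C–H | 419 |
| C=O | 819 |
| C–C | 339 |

D(O–H) ≈ 445 kJ/mol

Let D be the O–H bond energy.
Σ(broken) = 2×339 + 10×419 + 2×347 + 2×D + 1×513 = 6075 + 2D
Σ(formed) = 2×339 + 8×419 + 2×819 + 4×D = 5668 + 4D
ΔH = Σ(broken) − Σ(formed) = (6075 + 2D) − (5668 + 4D) = +407 − 2D
Setting this equal to −483 kJ gives 2D = 890, so D = 445 kJ/mol.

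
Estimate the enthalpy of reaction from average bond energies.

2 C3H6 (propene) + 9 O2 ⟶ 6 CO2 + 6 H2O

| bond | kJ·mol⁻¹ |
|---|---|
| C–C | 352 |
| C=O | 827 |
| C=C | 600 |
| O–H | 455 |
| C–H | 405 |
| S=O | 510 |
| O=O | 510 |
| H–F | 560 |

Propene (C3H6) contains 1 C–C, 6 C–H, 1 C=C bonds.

Bonds broken (reactants):
  C–C: 2 × 352 = 704
  C–H: 12 × 405 = 4860
  C=C: 2 × 600 = 1200
  O=O: 9 × 510 = 4590
  Σ(broken) = 11354 kJ
Bonds formed (products):
  C=O: 12 × 827 = 9924
  O–H: 12 × 455 = 5460
  Σ(formed) = 15384 kJ
ΔH = Σ(broken) − Σ(formed) = 11354 − 15384 = −4030 kJ

ΔH ≈ −4030 kJ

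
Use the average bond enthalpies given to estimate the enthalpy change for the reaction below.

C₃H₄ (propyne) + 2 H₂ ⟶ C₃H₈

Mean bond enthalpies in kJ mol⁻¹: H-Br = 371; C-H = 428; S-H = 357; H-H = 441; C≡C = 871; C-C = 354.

Bonds broken (reactants):
  C≡C: 1 × 871 = 871
  C-C: 1 × 354 = 354
  C-H: 4 × 428 = 1712
  H-H: 2 × 441 = 882
  Σ(broken) = 3819 kJ
Bonds formed (products):
  C-C: 2 × 354 = 708
  C-H: 8 × 428 = 3424
  Σ(formed) = 4132 kJ
ΔH = Σ(broken) − Σ(formed) = 3819 − 4132 = −313 kJ

ΔH ≈ −313 kJ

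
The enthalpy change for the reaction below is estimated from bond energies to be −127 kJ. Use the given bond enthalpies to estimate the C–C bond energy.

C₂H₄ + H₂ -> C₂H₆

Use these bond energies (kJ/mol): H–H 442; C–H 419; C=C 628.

Let D be the C–C bond energy.
Σ(broken) = 4×419 + 1×628 + 1×442 = 2746
Σ(formed) = 1×D + 6×419 = 2514 + D
ΔH = Σ(broken) − Σ(formed) = (2746) − (2514 + D) = +232 − D
Setting this equal to −127 kJ gives D = 359 kJ/mol.

D(C–C) ≈ 359 kJ/mol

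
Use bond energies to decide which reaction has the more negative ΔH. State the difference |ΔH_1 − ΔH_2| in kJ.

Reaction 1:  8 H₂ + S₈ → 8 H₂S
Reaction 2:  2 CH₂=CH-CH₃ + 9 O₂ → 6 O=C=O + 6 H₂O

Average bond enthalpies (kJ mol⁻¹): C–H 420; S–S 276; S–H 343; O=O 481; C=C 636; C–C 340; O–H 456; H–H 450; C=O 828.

Reaction 1:
  Bonds broken (reactants):
    H–H: 8 × 450 = 3600
    S–S: 8 × 276 = 2208
    Σ(broken) = 5808 kJ
  Bonds formed (products):
    S–H: 16 × 343 = 5488
    Σ(formed) = 5488 kJ
  ΔH_1 = 5808 − 5488 = +320 kJ
Reaction 2:
  Bonds broken (reactants):
    C–C: 2 × 340 = 680
    C–H: 12 × 420 = 5040
    C=C: 2 × 636 = 1272
    O=O: 9 × 481 = 4329
    Σ(broken) = 11321 kJ
  Bonds formed (products):
    C=O: 12 × 828 = 9936
    O–H: 12 × 456 = 5472
    Σ(formed) = 15408 kJ
  ΔH_2 = 11321 − 15408 = −4087 kJ
ΔH_1 − ΔH_2 = +4407 kJ, so reaction 2 has the more negative ΔH; |ΔH_1 − ΔH_2| = 4407 kJ.

Reaction 2, by 4407 kJ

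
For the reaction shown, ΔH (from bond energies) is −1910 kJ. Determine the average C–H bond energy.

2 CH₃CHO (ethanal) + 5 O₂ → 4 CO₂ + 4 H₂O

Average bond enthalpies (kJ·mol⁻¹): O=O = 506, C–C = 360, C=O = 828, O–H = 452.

D(C–H) ≈ 428 kJ/mol

Let D be the C–H bond energy.
Σ(broken) = 2×360 + 8×D + 2×828 + 5×506 = 4906 + 8D
Σ(formed) = 8×828 + 8×452 = 10240
ΔH = Σ(broken) − Σ(formed) = (4906 + 8D) − (10240) = −5334 + 8D
Setting this equal to −1910 kJ gives 8D = 3424, so D = 428 kJ/mol.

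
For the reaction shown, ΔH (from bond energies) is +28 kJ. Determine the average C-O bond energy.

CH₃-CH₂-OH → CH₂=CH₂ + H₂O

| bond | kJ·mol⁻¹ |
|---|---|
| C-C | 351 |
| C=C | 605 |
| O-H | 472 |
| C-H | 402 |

Let D be the C-O bond energy.
Σ(broken) = 1×351 + 5×402 + 1×D + 1×472 = 2833 + D
Σ(formed) = 4×402 + 1×605 + 2×472 = 3157
ΔH = Σ(broken) − Σ(formed) = (2833 + D) − (3157) = −324 + D
Setting this equal to +28 kJ gives D = 352 kJ/mol.

D(C-O) ≈ 352 kJ/mol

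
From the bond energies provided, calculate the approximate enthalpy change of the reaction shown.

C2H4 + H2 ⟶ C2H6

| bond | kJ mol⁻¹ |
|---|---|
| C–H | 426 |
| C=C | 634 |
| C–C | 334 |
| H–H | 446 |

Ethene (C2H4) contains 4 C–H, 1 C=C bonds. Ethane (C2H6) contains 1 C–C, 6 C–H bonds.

Bonds broken (reactants):
  C–H: 4 × 426 = 1704
  C=C: 1 × 634 = 634
  H–H: 1 × 446 = 446
  Σ(broken) = 2784 kJ
Bonds formed (products):
  C–C: 1 × 334 = 334
  C–H: 6 × 426 = 2556
  Σ(formed) = 2890 kJ
ΔH = Σ(broken) − Σ(formed) = 2784 − 2890 = −106 kJ

ΔH ≈ −106 kJ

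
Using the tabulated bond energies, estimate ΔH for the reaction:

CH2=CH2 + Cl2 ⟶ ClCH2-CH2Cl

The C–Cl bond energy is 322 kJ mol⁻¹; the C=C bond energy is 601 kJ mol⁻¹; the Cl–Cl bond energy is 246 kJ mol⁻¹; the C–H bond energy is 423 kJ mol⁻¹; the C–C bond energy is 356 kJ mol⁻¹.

Bonds broken (reactants):
  C–H: 4 × 423 = 1692
  C=C: 1 × 601 = 601
  Cl–Cl: 1 × 246 = 246
  Σ(broken) = 2539 kJ
Bonds formed (products):
  C–C: 1 × 356 = 356
  C–Cl: 2 × 322 = 644
  C–H: 4 × 423 = 1692
  Σ(formed) = 2692 kJ
ΔH = Σ(broken) − Σ(formed) = 2539 − 2692 = −153 kJ

ΔH ≈ −153 kJ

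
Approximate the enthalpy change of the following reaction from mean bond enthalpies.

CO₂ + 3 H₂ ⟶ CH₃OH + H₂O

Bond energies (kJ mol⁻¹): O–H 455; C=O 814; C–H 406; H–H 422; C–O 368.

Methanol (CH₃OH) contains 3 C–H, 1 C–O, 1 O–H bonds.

ΔH ≈ −57 kJ

Bonds broken (reactants):
  C=O: 2 × 814 = 1628
  H–H: 3 × 422 = 1266
  Σ(broken) = 2894 kJ
Bonds formed (products):
  C–H: 3 × 406 = 1218
  C–O: 1 × 368 = 368
  O–H: 3 × 455 = 1365
  Σ(formed) = 2951 kJ
ΔH = Σ(broken) − Σ(formed) = 2894 − 2951 = −57 kJ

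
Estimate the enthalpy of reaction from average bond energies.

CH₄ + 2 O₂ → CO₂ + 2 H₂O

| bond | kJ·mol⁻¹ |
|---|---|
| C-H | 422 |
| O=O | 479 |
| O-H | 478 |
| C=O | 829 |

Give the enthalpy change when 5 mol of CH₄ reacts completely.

ΔH = −4620 kJ

Bonds broken (reactants):
  C-H: 4 × 422 = 1688
  O=O: 2 × 479 = 958
  Σ(broken) = 2646 kJ
Bonds formed (products):
  C=O: 2 × 829 = 1658
  O-H: 4 × 478 = 1912
  Σ(formed) = 3570 kJ
ΔH = Σ(broken) − Σ(formed) = 2646 − 3570 = −924 kJ
For 5× the reaction as written: 5 × (−924) = −4620 kJ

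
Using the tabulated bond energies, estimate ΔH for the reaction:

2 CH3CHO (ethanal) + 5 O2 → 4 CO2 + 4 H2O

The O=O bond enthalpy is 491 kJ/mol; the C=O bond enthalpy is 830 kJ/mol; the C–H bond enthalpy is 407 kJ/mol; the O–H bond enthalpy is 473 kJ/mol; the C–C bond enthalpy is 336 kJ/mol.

Bonds broken (reactants):
  C–C: 2 × 336 = 672
  C–H: 8 × 407 = 3256
  C=O: 2 × 830 = 1660
  O=O: 5 × 491 = 2455
  Σ(broken) = 8043 kJ
Bonds formed (products):
  C=O: 8 × 830 = 6640
  O–H: 8 × 473 = 3784
  Σ(formed) = 10424 kJ
ΔH = Σ(broken) − Σ(formed) = 8043 − 10424 = −2381 kJ

ΔH ≈ −2381 kJ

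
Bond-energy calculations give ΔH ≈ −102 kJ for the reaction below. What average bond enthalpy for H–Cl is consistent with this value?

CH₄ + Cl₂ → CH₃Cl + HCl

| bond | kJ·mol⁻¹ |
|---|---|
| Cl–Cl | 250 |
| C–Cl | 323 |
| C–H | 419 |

D(H–Cl) ≈ 448 kJ/mol

Let D be the H–Cl bond energy.
Σ(broken) = 4×419 + 1×250 = 1926
Σ(formed) = 1×323 + 3×419 + 1×D = 1580 + D
ΔH = Σ(broken) − Σ(formed) = (1926) − (1580 + D) = +346 − D
Setting this equal to −102 kJ gives D = 448 kJ/mol.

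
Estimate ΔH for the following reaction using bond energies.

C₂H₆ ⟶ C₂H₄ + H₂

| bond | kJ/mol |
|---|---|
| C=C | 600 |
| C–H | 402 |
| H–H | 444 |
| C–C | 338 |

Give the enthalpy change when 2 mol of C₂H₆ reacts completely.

ΔH = +196 kJ

Bonds broken (reactants):
  C–C: 1 × 338 = 338
  C–H: 6 × 402 = 2412
  Σ(broken) = 2750 kJ
Bonds formed (products):
  C–H: 4 × 402 = 1608
  C=C: 1 × 600 = 600
  H–H: 1 × 444 = 444
  Σ(formed) = 2652 kJ
ΔH = Σ(broken) − Σ(formed) = 2750 − 2652 = +98 kJ
For 2× the reaction as written: 2 × (+98) = +196 kJ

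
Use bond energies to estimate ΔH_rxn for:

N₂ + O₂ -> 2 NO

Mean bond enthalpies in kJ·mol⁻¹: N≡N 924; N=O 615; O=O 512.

ΔH ≈ +206 kJ

Bonds broken (reactants):
  N≡N: 1 × 924 = 924
  O=O: 1 × 512 = 512
  Σ(broken) = 1436 kJ
Bonds formed (products):
  N=O: 2 × 615 = 1230
  Σ(formed) = 1230 kJ
ΔH = Σ(broken) − Σ(formed) = 1436 − 1230 = +206 kJ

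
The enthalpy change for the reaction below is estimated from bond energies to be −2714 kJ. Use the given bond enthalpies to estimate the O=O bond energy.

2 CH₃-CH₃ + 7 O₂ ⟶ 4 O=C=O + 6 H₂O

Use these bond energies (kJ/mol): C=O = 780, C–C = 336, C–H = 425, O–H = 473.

D(O=O) ≈ 490 kJ/mol

Let D be the O=O bond energy.
Σ(broken) = 2×336 + 12×425 + 7×D = 5772 + 7D
Σ(formed) = 8×780 + 12×473 = 11916
ΔH = Σ(broken) − Σ(formed) = (5772 + 7D) − (11916) = −6144 + 7D
Setting this equal to −2714 kJ gives 7D = 3430, so D = 490 kJ/mol.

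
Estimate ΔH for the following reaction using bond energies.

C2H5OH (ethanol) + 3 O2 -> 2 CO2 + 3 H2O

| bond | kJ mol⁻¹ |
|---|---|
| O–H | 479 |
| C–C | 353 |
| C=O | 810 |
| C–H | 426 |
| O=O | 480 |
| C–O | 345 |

Bonds broken (reactants):
  C–C: 1 × 353 = 353
  C–H: 5 × 426 = 2130
  C–O: 1 × 345 = 345
  O–H: 1 × 479 = 479
  O=O: 3 × 480 = 1440
  Σ(broken) = 4747 kJ
Bonds formed (products):
  C=O: 4 × 810 = 3240
  O–H: 6 × 479 = 2874
  Σ(formed) = 6114 kJ
ΔH = Σ(broken) − Σ(formed) = 4747 − 6114 = −1367 kJ

ΔH ≈ −1367 kJ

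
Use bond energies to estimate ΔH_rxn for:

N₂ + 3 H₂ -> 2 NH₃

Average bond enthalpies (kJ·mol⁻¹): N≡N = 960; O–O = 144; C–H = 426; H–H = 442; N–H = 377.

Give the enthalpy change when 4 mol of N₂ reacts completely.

ΔH = +96 kJ

Bonds broken (reactants):
  H–H: 3 × 442 = 1326
  N≡N: 1 × 960 = 960
  Σ(broken) = 2286 kJ
Bonds formed (products):
  N–H: 6 × 377 = 2262
  Σ(formed) = 2262 kJ
ΔH = Σ(broken) − Σ(formed) = 2286 − 2262 = +24 kJ
For 4× the reaction as written: 4 × (+24) = +96 kJ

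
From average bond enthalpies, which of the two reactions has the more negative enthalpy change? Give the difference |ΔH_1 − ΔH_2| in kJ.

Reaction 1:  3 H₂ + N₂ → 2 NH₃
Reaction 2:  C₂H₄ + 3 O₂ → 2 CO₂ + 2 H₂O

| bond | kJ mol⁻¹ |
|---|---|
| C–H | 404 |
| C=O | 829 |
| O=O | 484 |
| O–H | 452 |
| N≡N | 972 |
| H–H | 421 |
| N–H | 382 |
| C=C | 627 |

Reaction 2, by 1372 kJ

Reaction 1:
  Bonds broken (reactants):
    H–H: 3 × 421 = 1263
    N≡N: 1 × 972 = 972
    Σ(broken) = 2235 kJ
  Bonds formed (products):
    N–H: 6 × 382 = 2292
    Σ(formed) = 2292 kJ
  ΔH_1 = 2235 − 2292 = −57 kJ
Reaction 2:
  Bonds broken (reactants):
    C–H: 4 × 404 = 1616
    C=C: 1 × 627 = 627
    O=O: 3 × 484 = 1452
    Σ(broken) = 3695 kJ
  Bonds formed (products):
    C=O: 4 × 829 = 3316
    O–H: 4 × 452 = 1808
    Σ(formed) = 5124 kJ
  ΔH_2 = 3695 − 5124 = −1429 kJ
ΔH_1 − ΔH_2 = +1372 kJ, so reaction 2 has the more negative ΔH; |ΔH_1 − ΔH_2| = 1372 kJ.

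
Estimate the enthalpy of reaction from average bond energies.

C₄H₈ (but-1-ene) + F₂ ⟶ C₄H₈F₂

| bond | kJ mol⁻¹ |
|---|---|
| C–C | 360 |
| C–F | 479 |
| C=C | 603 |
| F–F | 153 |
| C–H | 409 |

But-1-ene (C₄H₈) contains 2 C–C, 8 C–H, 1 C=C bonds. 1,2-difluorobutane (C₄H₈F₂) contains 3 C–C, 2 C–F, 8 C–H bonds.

ΔH ≈ −562 kJ

Bonds broken (reactants):
  C–C: 2 × 360 = 720
  C–H: 8 × 409 = 3272
  C=C: 1 × 603 = 603
  F–F: 1 × 153 = 153
  Σ(broken) = 4748 kJ
Bonds formed (products):
  C–C: 3 × 360 = 1080
  C–F: 2 × 479 = 958
  C–H: 8 × 409 = 3272
  Σ(formed) = 5310 kJ
ΔH = Σ(broken) − Σ(formed) = 4748 − 5310 = −562 kJ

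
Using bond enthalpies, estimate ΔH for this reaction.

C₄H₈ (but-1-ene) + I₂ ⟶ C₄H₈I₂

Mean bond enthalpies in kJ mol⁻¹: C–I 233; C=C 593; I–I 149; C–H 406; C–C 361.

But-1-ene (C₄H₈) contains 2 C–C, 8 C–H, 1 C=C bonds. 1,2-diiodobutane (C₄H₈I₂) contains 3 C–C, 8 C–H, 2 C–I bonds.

Bonds broken (reactants):
  C–C: 2 × 361 = 722
  C–H: 8 × 406 = 3248
  C=C: 1 × 593 = 593
  I–I: 1 × 149 = 149
  Σ(broken) = 4712 kJ
Bonds formed (products):
  C–C: 3 × 361 = 1083
  C–H: 8 × 406 = 3248
  C–I: 2 × 233 = 466
  Σ(formed) = 4797 kJ
ΔH = Σ(broken) − Σ(formed) = 4712 − 4797 = −85 kJ

ΔH ≈ −85 kJ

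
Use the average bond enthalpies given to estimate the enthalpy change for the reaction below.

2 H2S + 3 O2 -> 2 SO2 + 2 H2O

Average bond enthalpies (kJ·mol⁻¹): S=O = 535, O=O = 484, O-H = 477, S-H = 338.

ΔH ≈ −1244 kJ

Bonds broken (reactants):
  O=O: 3 × 484 = 1452
  S-H: 4 × 338 = 1352
  Σ(broken) = 2804 kJ
Bonds formed (products):
  O-H: 4 × 477 = 1908
  S=O: 4 × 535 = 2140
  Σ(formed) = 4048 kJ
ΔH = Σ(broken) − Σ(formed) = 2804 − 4048 = −1244 kJ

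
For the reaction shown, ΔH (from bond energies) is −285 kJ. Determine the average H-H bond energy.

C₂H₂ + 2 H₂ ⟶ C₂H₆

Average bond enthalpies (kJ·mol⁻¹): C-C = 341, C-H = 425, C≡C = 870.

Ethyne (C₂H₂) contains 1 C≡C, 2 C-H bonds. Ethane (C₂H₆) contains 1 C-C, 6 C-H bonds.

Let D be the H-H bond energy.
Σ(broken) = 1×870 + 2×425 + 2×D = 1720 + 2D
Σ(formed) = 1×341 + 6×425 = 2891
ΔH = Σ(broken) − Σ(formed) = (1720 + 2D) − (2891) = −1171 + 2D
Setting this equal to −285 kJ gives 2D = 886, so D = 443 kJ/mol.

D(H-H) ≈ 443 kJ/mol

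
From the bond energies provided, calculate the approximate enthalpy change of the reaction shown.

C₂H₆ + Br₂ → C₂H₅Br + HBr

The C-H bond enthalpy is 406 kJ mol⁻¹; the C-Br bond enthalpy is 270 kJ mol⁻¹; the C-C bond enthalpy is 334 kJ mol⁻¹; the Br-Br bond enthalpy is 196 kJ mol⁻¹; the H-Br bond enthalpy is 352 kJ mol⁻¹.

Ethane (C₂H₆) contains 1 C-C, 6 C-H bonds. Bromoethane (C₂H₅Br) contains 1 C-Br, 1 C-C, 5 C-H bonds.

Bonds broken (reactants):
  Br-Br: 1 × 196 = 196
  C-C: 1 × 334 = 334
  C-H: 6 × 406 = 2436
  Σ(broken) = 2966 kJ
Bonds formed (products):
  C-Br: 1 × 270 = 270
  C-C: 1 × 334 = 334
  C-H: 5 × 406 = 2030
  H-Br: 1 × 352 = 352
  Σ(formed) = 2986 kJ
ΔH = Σ(broken) − Σ(formed) = 2966 − 2986 = −20 kJ

ΔH ≈ −20 kJ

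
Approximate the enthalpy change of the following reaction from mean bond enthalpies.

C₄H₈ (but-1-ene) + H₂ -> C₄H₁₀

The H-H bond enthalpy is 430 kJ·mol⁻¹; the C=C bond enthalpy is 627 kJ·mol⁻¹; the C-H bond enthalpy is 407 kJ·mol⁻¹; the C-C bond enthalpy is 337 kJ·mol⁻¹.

Bonds broken (reactants):
  C-C: 2 × 337 = 674
  C-H: 8 × 407 = 3256
  C=C: 1 × 627 = 627
  H-H: 1 × 430 = 430
  Σ(broken) = 4987 kJ
Bonds formed (products):
  C-C: 3 × 337 = 1011
  C-H: 10 × 407 = 4070
  Σ(formed) = 5081 kJ
ΔH = Σ(broken) − Σ(formed) = 4987 − 5081 = −94 kJ

ΔH ≈ −94 kJ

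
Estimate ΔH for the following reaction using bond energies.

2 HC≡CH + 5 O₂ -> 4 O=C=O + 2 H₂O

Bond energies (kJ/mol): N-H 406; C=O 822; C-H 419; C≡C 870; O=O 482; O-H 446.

Bonds broken (reactants):
  C≡C: 2 × 870 = 1740
  C-H: 4 × 419 = 1676
  O=O: 5 × 482 = 2410
  Σ(broken) = 5826 kJ
Bonds formed (products):
  C=O: 8 × 822 = 6576
  O-H: 4 × 446 = 1784
  Σ(formed) = 8360 kJ
ΔH = Σ(broken) − Σ(formed) = 5826 − 8360 = −2534 kJ

ΔH ≈ −2534 kJ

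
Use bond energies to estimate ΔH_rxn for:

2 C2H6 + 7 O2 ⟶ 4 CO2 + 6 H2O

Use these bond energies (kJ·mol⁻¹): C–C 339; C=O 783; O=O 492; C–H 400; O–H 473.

Bonds broken (reactants):
  C–C: 2 × 339 = 678
  C–H: 12 × 400 = 4800
  O=O: 7 × 492 = 3444
  Σ(broken) = 8922 kJ
Bonds formed (products):
  C=O: 8 × 783 = 6264
  O–H: 12 × 473 = 5676
  Σ(formed) = 11940 kJ
ΔH = Σ(broken) − Σ(formed) = 8922 − 11940 = −3018 kJ

ΔH ≈ −3018 kJ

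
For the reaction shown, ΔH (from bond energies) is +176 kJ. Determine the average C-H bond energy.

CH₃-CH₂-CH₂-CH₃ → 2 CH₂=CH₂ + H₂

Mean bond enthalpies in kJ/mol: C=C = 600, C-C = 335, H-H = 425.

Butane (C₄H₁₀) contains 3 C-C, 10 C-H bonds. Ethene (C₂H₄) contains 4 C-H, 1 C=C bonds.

Let D be the C-H bond energy.
Σ(broken) = 3×335 + 10×D = 1005 + 10D
Σ(formed) = 8×D + 2×600 + 1×425 = 1625 + 8D
ΔH = Σ(broken) − Σ(formed) = (1005 + 10D) − (1625 + 8D) = −620 + 2D
Setting this equal to +176 kJ gives 2D = 796, so D = 398 kJ/mol.

D(C-H) ≈ 398 kJ/mol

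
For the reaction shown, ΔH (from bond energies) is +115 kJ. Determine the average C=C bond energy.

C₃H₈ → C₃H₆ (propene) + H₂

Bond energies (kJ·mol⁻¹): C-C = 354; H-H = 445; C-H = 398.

D(C=C) ≈ 590 kJ/mol

Let D be the C=C bond energy.
Σ(broken) = 2×354 + 8×398 = 3892
Σ(formed) = 1×354 + 6×398 + 1×D + 1×445 = 3187 + D
ΔH = Σ(broken) − Σ(formed) = (3892) − (3187 + D) = +705 − D
Setting this equal to +115 kJ gives D = 590 kJ/mol.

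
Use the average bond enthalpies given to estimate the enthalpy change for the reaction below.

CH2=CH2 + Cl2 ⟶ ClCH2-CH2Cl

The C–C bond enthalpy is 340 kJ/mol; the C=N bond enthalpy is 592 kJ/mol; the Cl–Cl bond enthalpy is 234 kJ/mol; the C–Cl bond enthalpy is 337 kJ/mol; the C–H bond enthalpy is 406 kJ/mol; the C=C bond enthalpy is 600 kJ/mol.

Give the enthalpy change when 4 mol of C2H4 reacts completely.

Bonds broken (reactants):
  C–H: 4 × 406 = 1624
  C=C: 1 × 600 = 600
  Cl–Cl: 1 × 234 = 234
  Σ(broken) = 2458 kJ
Bonds formed (products):
  C–C: 1 × 340 = 340
  C–Cl: 2 × 337 = 674
  C–H: 4 × 406 = 1624
  Σ(formed) = 2638 kJ
ΔH = Σ(broken) − Σ(formed) = 2458 − 2638 = −180 kJ
For 4× the reaction as written: 4 × (−180) = −720 kJ

ΔH = −720 kJ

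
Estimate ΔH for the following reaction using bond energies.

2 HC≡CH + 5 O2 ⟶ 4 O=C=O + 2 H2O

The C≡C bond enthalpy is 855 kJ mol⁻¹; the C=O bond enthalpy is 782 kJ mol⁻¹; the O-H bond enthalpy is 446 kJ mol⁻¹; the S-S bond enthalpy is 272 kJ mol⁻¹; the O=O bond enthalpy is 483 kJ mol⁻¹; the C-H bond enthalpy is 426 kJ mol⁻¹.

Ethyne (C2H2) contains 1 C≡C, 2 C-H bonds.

Bonds broken (reactants):
  C≡C: 2 × 855 = 1710
  C-H: 4 × 426 = 1704
  O=O: 5 × 483 = 2415
  Σ(broken) = 5829 kJ
Bonds formed (products):
  C=O: 8 × 782 = 6256
  O-H: 4 × 446 = 1784
  Σ(formed) = 8040 kJ
ΔH = Σ(broken) − Σ(formed) = 5829 − 8040 = −2211 kJ

ΔH ≈ −2211 kJ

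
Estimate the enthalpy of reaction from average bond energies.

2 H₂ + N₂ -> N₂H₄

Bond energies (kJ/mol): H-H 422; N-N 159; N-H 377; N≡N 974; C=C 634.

ΔH ≈ +151 kJ

Bonds broken (reactants):
  H-H: 2 × 422 = 844
  N≡N: 1 × 974 = 974
  Σ(broken) = 1818 kJ
Bonds formed (products):
  N-H: 4 × 377 = 1508
  N-N: 1 × 159 = 159
  Σ(formed) = 1667 kJ
ΔH = Σ(broken) − Σ(formed) = 1818 − 1667 = +151 kJ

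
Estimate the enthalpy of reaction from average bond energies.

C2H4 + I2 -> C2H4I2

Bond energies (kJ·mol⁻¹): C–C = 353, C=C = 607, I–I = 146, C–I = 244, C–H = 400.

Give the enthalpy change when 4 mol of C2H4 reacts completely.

Bonds broken (reactants):
  C–H: 4 × 400 = 1600
  C=C: 1 × 607 = 607
  I–I: 1 × 146 = 146
  Σ(broken) = 2353 kJ
Bonds formed (products):
  C–C: 1 × 353 = 353
  C–H: 4 × 400 = 1600
  C–I: 2 × 244 = 488
  Σ(formed) = 2441 kJ
ΔH = Σ(broken) − Σ(formed) = 2353 − 2441 = −88 kJ
For 4× the reaction as written: 4 × (−88) = −352 kJ

ΔH = −352 kJ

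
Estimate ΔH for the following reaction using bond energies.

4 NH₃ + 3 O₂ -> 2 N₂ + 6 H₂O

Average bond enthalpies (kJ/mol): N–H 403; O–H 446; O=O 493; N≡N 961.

Bonds broken (reactants):
  N–H: 12 × 403 = 4836
  O=O: 3 × 493 = 1479
  Σ(broken) = 6315 kJ
Bonds formed (products):
  N≡N: 2 × 961 = 1922
  O–H: 12 × 446 = 5352
  Σ(formed) = 7274 kJ
ΔH = Σ(broken) − Σ(formed) = 6315 − 7274 = −959 kJ

ΔH ≈ −959 kJ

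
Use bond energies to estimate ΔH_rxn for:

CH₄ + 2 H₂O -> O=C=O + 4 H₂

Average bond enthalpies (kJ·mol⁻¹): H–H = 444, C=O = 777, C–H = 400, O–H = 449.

ΔH ≈ +66 kJ

Bonds broken (reactants):
  C–H: 4 × 400 = 1600
  O–H: 4 × 449 = 1796
  Σ(broken) = 3396 kJ
Bonds formed (products):
  C=O: 2 × 777 = 1554
  H–H: 4 × 444 = 1776
  Σ(formed) = 3330 kJ
ΔH = Σ(broken) − Σ(formed) = 3396 − 3330 = +66 kJ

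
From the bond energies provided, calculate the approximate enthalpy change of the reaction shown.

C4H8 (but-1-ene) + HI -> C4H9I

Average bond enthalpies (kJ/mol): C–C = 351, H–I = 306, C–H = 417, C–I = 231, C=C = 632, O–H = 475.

Bonds broken (reactants):
  C–C: 2 × 351 = 702
  C–H: 8 × 417 = 3336
  C=C: 1 × 632 = 632
  H–I: 1 × 306 = 306
  Σ(broken) = 4976 kJ
Bonds formed (products):
  C–C: 3 × 351 = 1053
  C–H: 9 × 417 = 3753
  C–I: 1 × 231 = 231
  Σ(formed) = 5037 kJ
ΔH = Σ(broken) − Σ(formed) = 4976 − 5037 = −61 kJ

ΔH ≈ −61 kJ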